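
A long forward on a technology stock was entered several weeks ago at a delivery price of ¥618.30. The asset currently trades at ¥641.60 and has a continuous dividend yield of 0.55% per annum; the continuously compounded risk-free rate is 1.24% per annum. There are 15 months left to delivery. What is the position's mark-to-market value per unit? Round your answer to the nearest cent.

¥28.41

Current fair forward for the remaining 15 months: F = S·e^((r − q)·T), (r − q) = 0.0124 − 0.0055 = 0.0069
F = 641.60 · e^(0.0069 × 15/12) = 641.60 × 1.008662 = 647.1575
Value of long forward = (F − K)·e^(−rT) = (647.1575 − 618.30) · e^(−0.0124·15/12)
= 28.8575 × 0.984620 = 28.41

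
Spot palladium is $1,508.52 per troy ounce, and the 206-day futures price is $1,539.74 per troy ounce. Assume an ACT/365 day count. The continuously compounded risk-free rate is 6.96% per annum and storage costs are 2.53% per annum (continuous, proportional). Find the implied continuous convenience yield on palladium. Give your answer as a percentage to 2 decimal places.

5.86%

F = S·e^((r+u−y)T) ⇒ (r+u−y) = ln(F/S)/T
ln(1539.74/1508.52) = 0.020485; /T ⇒ 0.036296
y = r + u − ln(F/S)/T = 0.0696 + 0.0253 − 0.036296 = 0.058604
y = 5.86%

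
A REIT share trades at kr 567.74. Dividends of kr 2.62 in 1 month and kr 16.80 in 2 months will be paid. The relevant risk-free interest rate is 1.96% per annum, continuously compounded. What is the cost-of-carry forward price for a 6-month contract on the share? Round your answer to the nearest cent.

kr 553.78

PV(dividends) I = 2.62·e^(−0.0196·1/12) + 16.80·e^(−0.0196·2/12)
I = 2.6157 + 16.7452 = 19.3609
F = (S − I)·e^(rT) = (567.74 − 19.3609) · e^(0.0196·6/12)
= 548.3791 · e^0.009800 = 548.3791 × 1.009848 = kr 553.78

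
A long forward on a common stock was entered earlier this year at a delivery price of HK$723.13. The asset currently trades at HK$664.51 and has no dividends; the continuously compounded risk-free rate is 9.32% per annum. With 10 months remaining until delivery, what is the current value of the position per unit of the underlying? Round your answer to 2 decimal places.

Current fair forward for the remaining 10 months: F = S·e^(r·T), r = 0.0932
F = 664.51 · e^(0.0932 × 10/12) = 664.51 × 1.080762 = 718.1772
Value of long forward = (F − K)·e^(−rT) = (718.1772 − 723.13) · e^(−0.0932·10/12)
= -4.9528 × 0.925273 = -4.58

-HK$4.58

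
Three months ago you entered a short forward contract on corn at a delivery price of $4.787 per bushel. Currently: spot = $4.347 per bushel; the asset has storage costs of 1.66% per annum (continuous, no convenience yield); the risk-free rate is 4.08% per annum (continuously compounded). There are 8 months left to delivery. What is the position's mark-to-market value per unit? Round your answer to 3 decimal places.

Current fair forward for the remaining 8 months: F = S·e^((r + u)·T), (r + u) = 0.0408 + 0.0166 = 0.0574
F = 4.347 · e^(0.0574 × 8/12) = 4.347 × 1.039008 = 4.5166
Value of long forward = (F − K)·e^(−rT) = (4.5166 − 4.787) · e^(−0.0408·8/12)
= -0.2704 × 0.973167 = -0.263
Short position value = −(long value) = $0.263

$0.263 per bushel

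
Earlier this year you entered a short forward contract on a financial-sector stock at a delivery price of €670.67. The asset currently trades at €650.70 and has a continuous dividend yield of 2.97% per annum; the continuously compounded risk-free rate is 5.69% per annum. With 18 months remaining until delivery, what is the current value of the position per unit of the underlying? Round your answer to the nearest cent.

Current fair forward for the remaining 18 months: F = S·e^((r − q)·T), (r − q) = 0.0569 − 0.0297 = 0.0272
F = 650.70 · e^(0.0272 × 18/12) = 650.70 × 1.041644 = 677.7978
Value of long forward = (F − K)·e^(−rT) = (677.7978 − 670.67) · e^(−0.0569·18/12)
= 7.1278 × 0.918191 = 6.54
Short position value = −(long value) = -€6.54

-€6.54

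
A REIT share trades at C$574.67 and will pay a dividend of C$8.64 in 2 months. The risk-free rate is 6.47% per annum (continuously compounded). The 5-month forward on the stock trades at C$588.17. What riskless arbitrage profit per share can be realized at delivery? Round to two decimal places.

C$6.58 per share

PV(dividends) I = 8.64·e^(−0.0647·2/12) = 8.5473
Fair forward F* = (S − I)·e^(rT) = (574.67 − 8.5473)·e^0.026958 = 566.1227 × 1.027325 = 581.5920
Market C$588.17 > fair 581.5920: forward overpriced → cash-and-carry (borrow at r, buy the stock and collect the dividends, short the forward).
Profit at T = |F_mkt − F*| = |588.17 − 581.5920| = C$6.58 per share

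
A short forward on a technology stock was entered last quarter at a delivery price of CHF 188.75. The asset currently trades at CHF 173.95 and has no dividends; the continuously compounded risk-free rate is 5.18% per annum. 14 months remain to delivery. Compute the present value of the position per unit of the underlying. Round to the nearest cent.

Current fair forward for the remaining 14 months: F = S·e^(r·T), r = 0.0518
F = 173.95 · e^(0.0518 × 14/12) = 173.95 × 1.062297 = 184.7866
Value of long forward = (F − K)·e^(−rT) = (184.7866 − 188.75) · e^(−0.0518·14/12)
= -3.9634 × 0.941357 = -3.73
Short position value = −(long value) = CHF 3.73

CHF 3.73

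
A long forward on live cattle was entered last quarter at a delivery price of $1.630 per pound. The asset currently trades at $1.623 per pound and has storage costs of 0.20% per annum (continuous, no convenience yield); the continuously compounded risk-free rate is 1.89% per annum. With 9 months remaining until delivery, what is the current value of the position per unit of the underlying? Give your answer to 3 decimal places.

$0.018 per pound

Current fair forward for the remaining 9 months: F = S·e^((r + u)·T), (r + u) = 0.0189 + 0.0020 = 0.0209
F = 1.623 · e^(0.0209 × 9/12) = 1.623 × 1.015798 = 1.6486
Value of long forward = (F − K)·e^(−rT) = (1.6486 − 1.630) · e^(−0.0189·9/12)
= 0.0186 × 0.985925 = 0.018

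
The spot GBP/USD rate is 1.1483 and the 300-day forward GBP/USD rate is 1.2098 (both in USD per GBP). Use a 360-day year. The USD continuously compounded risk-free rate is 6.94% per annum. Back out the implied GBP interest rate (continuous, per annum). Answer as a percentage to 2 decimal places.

0.68%

F = S·e^((r_USD − r_GBP)T) ⇒ r_GBP = r_USD − ln(F/S)/T
ln(1.2098/1.1483) = 0.052172; /(300/360) = 0.062606
r_GBP = 0.0694 − 0.062606 = 0.006794
r_GBP = 0.68%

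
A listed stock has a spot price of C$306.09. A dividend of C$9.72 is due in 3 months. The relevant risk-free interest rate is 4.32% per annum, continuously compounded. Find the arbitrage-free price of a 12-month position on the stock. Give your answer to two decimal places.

PV(dividends) I = 9.72·e^(−0.0432·3/12)
I = 9.6156
F = (S − I)·e^(rT) = (306.09 − 9.6156) · e^(0.0432·12/12)
= 296.4744 · e^0.043200 = 296.4744 × 1.044147 = C$309.56

C$309.56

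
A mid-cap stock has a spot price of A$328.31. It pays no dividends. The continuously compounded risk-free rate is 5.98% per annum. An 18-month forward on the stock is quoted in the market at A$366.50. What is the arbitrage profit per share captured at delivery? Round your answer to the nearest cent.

Fair forward: F* = S·e^(carry·T), with carry = r = 0.0598
F* = 328.31 · e^(0.0598 × 18/12) = 328.31 · e^0.089700 = 328.31 × 1.093846 = A$359.1206
Market A$366.50 > fair A$359.1206: forward overpriced → cash-and-carry (buy spot, short the forward).
At maturity, profit = |F_mkt − F*| = |366.50 − 359.1206| = A$7.38 per share

A$7.38 per share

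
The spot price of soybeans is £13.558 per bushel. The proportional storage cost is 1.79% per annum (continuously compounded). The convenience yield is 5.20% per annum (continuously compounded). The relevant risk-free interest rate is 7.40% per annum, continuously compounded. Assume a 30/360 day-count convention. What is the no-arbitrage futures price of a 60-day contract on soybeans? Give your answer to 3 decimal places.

£13.648 per bushel

Net carry = r + u − y = 0.0740 + 0.0179 − 0.0520 = 0.0399
F = S·e^((r+u−y)T) = 13.558 · e^(0.0399 × 60/360) = 13.558 · e^0.006650
= 13.558 × 1.006672 = £13.648 per bushel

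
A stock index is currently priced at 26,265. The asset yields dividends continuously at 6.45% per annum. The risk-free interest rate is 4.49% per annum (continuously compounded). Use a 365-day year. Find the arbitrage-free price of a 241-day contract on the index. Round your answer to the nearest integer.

F = S·e^((r − q)T) = 26265 · e^((0.0449 − 0.0645) × 241/365)
= 26265 · e^-0.012941 = 26265 × 0.987142
F = 25,927

25,927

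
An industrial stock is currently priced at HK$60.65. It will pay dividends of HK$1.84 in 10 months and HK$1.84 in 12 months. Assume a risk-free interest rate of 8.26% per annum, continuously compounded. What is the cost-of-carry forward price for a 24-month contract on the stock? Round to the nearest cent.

PV(dividends) I = 1.84·e^(−0.0826·10/12) + 1.84·e^(−0.0826·12/12)
I = 1.7176 + 1.6941 = 3.4117
F = (S − I)·e^(rT) = (60.65 − 3.4117) · e^(0.0826·24/12)
= 57.2383 · e^0.165200 = 57.2383 × 1.179629 = HK$67.52

HK$67.52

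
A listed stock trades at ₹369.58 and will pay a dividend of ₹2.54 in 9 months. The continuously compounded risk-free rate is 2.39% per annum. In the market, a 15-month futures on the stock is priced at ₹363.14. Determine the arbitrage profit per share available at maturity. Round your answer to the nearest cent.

PV(dividends) I = 2.54·e^(−0.0239·9/12) = 2.4949
Fair futures F* = (S − I)·e^(rT) = (369.58 − 2.4949)·e^0.029875 = 367.0851 × 1.030326 = 378.2173
Market ₹363.14 < fair 378.2173: forward underpriced → reverse cash-and-carry (short the stock, invest proceeds at r, pay the dividends, go long the forward).
Profit at T = |F_mkt − F*| = |363.14 − 378.2173| = ₹15.08 per share

₹15.08 per share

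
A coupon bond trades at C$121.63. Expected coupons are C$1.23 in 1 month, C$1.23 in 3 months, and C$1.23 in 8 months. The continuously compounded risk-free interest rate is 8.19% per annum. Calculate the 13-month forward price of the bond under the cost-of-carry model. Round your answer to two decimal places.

PV(coupons) I = 1.23·e^(−0.0819·1/12) + 1.23·e^(−0.0819·3/12) + 1.23·e^(−0.0819·8/12)
I = 1.2216 + 1.2051 + 1.1646 = 3.5913
F = (S − I)·e^(rT) = (121.63 − 3.5913) · e^(0.0819·13/12)
= 118.0387 · e^0.088725 = 118.0387 × 1.092780 = C$128.99

C$128.99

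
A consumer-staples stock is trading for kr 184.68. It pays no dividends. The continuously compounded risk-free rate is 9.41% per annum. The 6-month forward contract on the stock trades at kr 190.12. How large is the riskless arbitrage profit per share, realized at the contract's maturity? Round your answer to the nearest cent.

Fair forward: F* = S·e^(carry·T), with carry = r = 0.0941
F* = 184.68 · e^(0.0941 × 6/12) = 184.68 · e^0.047050 = 184.68 × 1.048174 = kr 193.5768
Market kr 190.12 < fair kr 193.5768: forward underpriced → reverse cash-and-carry (short spot, go long the forward).
At maturity, profit = |F_mkt − F*| = |190.12 − 193.5768| = kr 3.46 per share

kr 3.46 per share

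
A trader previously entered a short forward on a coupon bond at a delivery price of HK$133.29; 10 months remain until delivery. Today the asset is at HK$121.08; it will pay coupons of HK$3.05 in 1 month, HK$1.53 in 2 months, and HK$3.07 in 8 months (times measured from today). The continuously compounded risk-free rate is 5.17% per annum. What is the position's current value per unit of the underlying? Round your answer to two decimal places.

HK$14.11

PV(remaining coupons) I = 3.05·e^(−0.0517·1/12) + 1.53·e^(−0.0517·2/12) + 3.07·e^(−0.0517·8/12) = 7.5198
Current forward F = (S − I)·e^(rT) = (121.08 − 7.5198)·e^(0.0517·10/12) = 113.5602 × 1.044025 = 118.5597
Value (long) = (F − K)·e^(−rT) = (118.5597 − 133.29) × 0.957832 = -14.1092
Short position value = −(long value) = HK$14.11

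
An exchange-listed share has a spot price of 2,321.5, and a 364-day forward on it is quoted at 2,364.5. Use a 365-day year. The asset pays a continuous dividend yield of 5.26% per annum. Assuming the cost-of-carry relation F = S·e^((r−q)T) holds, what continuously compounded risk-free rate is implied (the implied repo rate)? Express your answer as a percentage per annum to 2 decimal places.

From F = S·e^((r−q)T): (r − q) = ln(F/S)/T
ln(2364.5/2321.5) = ln(1.018523) = 0.018354
(r − q) = 0.018354 / (364/365) = 0.018404
r = ln(F/S)/T + q = 0.018404 + 0.0526 = 0.071004
r = 7.10%

7.10%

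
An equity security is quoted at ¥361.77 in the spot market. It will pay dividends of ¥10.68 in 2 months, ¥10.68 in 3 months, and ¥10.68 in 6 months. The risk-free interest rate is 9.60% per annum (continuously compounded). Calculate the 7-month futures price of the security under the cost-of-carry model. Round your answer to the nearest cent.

¥349.70

PV(dividends) I = 10.68·e^(−0.0960·2/12) + 10.68·e^(−0.0960·3/12) + 10.68·e^(−0.0960·6/12)
I = 10.5105 + 10.4267 + 10.1795 = 31.1167
F = (S − I)·e^(rT) = (361.77 − 31.1167) · e^(0.0960·7/12)
= 330.6533 · e^0.056000 = 330.6533 × 1.057598 = ¥349.70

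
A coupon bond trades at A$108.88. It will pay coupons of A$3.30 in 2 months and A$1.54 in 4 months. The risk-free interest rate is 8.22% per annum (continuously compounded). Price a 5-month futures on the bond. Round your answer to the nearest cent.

PV(coupons) I = 3.30·e^(−0.0822·2/12) + 1.54·e^(−0.0822·4/12)
I = 3.2551 + 1.4984 = 4.7535
F = (S − I)·e^(rT) = (108.88 − 4.7535) · e^(0.0822·5/12)
= 104.1265 · e^0.034250 = 104.1265 × 1.034843 = A$107.75

A$107.75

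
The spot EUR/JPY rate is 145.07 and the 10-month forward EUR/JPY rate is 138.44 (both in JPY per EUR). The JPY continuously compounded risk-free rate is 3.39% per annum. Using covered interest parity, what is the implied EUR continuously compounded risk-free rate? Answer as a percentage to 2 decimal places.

F = S·e^((r_JPY − r_EUR)T) ⇒ r_EUR = r_JPY − ln(F/S)/T
ln(138.44/145.07) = -0.046779; /(10/12) = -0.056135
r_EUR = 0.0339 + 0.056135 = 0.090035
r_EUR = 9.00%

9.00%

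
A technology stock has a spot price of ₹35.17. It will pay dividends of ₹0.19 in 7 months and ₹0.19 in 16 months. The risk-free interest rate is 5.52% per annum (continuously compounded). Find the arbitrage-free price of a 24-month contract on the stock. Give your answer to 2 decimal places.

PV(dividends) I = 0.19·e^(−0.0552·7/12) + 0.19·e^(−0.0552·16/12)
I = 0.1840 + 0.1765 = 0.3605
F = (S − I)·e^(rT) = (35.17 − 0.3605) · e^(0.0552·24/12)
= 34.8095 · e^0.110400 = 34.8095 × 1.116725 = ₹38.87

₹38.87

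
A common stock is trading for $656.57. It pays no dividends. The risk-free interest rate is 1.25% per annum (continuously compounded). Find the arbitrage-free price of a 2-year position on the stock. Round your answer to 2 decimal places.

F = S·e^(rT) = 656.57 · e^(0.0125 × 2)
= 656.57 · e^0.025000 = 656.57 × 1.025315
F = $673.19

$673.19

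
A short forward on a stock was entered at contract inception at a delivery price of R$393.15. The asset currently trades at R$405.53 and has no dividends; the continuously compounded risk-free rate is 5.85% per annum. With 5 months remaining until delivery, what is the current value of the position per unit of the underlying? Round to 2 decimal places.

-R$21.85

Current fair forward for the remaining 5 months: F = S·e^(r·T), r = 0.0585
F = 405.53 · e^(0.0585 × 5/12) = 405.53 × 1.024674 = 415.5360
Value of long forward = (F − K)·e^(−rT) = (415.5360 − 393.15) · e^(−0.0585·5/12)
= 22.3860 × 0.975920 = 21.85
Short position value = −(long value) = -R$21.85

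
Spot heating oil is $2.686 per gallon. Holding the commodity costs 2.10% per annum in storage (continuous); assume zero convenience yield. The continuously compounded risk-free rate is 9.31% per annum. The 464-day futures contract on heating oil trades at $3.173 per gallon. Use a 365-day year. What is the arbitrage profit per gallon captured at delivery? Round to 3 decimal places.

Fair futures: F* = S·e^(carry·T), with carry = (r + u) = 0.0931 + 0.0210 = 0.1141
F* = 2.686 · e^(0.1141 × 464/365) = 2.686 · e^0.145048 = 2.686 × 1.156095 = $3.1053
Market $3.173 > fair $3.1053: forward overpriced → cash-and-carry (buy spot, short the forward).
At maturity, profit = |F_mkt − F*| = |3.173 − 3.1053| = $0.068 per gallon

$0.068 per gallon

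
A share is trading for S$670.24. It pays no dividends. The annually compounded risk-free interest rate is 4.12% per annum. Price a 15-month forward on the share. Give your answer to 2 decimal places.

S$704.93

F = S · (1+r)^T
= 670.24 × 1.051763
F = S$704.93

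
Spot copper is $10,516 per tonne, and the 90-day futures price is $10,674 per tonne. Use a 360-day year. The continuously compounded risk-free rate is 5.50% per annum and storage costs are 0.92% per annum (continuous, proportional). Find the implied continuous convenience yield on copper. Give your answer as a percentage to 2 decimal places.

0.45%

F = S·e^((r+u−y)T) ⇒ (r+u−y) = ln(F/S)/T
ln(10674/10516) = 0.014913; /T ⇒ 0.059652
y = r + u − ln(F/S)/T = 0.0550 + 0.0092 − 0.059652 = 0.004548
y = 0.45%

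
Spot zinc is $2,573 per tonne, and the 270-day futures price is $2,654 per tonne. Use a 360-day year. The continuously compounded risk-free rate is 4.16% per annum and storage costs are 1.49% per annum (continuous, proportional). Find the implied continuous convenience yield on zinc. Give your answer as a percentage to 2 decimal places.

1.52%

F = S·e^((r+u−y)T) ⇒ (r+u−y) = ln(F/S)/T
ln(2654/2573) = 0.030995; /T ⇒ 0.041327
y = r + u − ln(F/S)/T = 0.0416 + 0.0149 − 0.041327 = 0.015173
y = 1.52%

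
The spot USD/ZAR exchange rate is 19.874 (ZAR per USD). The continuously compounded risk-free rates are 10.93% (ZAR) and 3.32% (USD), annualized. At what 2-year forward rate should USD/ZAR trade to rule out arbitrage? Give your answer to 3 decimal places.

F = S·e^((r_ZAR − r_USD)T) = 19.874 · e^((0.1093 − 0.0332) × 2)
= 19.874 · e^0.152200 = 19.874 × 1.164393
F = 23.141 ZAR per USD

23.141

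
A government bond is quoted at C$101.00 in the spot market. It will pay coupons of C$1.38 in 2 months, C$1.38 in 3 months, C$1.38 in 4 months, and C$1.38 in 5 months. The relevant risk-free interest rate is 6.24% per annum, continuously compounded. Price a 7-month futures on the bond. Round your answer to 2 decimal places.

PV(coupons) I = 1.38·e^(−0.0624·2/12) + 1.38·e^(−0.0624·3/12) + 1.38·e^(−0.0624·4/12) + 1.38·e^(−0.0624·5/12)
I = 1.3657 + 1.3586 + 1.3516 + 1.3446 = 5.4205
F = (S − I)·e^(rT) = (101.00 − 5.4205) · e^(0.0624·7/12)
= 95.5795 · e^0.036400 = 95.5795 × 1.037071 = C$99.12

C$99.12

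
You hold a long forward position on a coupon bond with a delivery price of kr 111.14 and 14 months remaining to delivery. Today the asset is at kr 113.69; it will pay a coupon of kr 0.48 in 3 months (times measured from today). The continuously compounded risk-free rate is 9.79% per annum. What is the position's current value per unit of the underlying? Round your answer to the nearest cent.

PV(remaining coupons) I = 0.48·e^(−0.0979·3/12) = 0.4684
Current forward F = (S − I)·e^(rT) = (113.69 − 0.4684)·e^(0.0979·14/12) = 113.2216 × 1.120995 = 126.9208
Value (long) = (F − K)·e^(−rT) = (126.9208 − 111.14) × 0.892065 = 14.0775
Value = kr 14.08

kr 14.08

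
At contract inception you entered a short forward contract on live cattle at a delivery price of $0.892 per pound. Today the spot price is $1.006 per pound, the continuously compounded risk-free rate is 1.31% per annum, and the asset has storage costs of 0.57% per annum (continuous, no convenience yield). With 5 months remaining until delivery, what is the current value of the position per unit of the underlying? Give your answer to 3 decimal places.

-$0.121 per pound

Current fair forward for the remaining 5 months: F = S·e^((r + u)·T), (r + u) = 0.0131 + 0.0057 = 0.0188
F = 1.006 · e^(0.0188 × 5/12) = 1.006 × 1.007864 = 1.0139
Value of long forward = (F − K)·e^(−rT) = (1.0139 − 0.892) · e^(−0.0131·5/12)
= 0.1219 × 0.994557 = 0.121
Short position value = −(long value) = -$0.121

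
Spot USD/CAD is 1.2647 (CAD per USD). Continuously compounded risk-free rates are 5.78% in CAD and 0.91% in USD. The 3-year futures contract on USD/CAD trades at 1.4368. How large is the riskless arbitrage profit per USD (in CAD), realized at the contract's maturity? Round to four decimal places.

0.0269 per USD (in CAD)

Fair futures: F* = S·e^(carry·T), with carry = (r_CAD − r_USD) = 0.0578 − 0.0091 = 0.0487
F* = 1.2647 · e^(0.0487 × 3) = 1.2647 · e^0.146100 = 1.2647 × 1.157312 = 1.4637
Market 1.4368 < fair 1.4637: forward underpriced → reverse cash-and-carry (short spot, go long the forward).
At maturity, profit = |F_mkt − F*| = |1.4368 − 1.4637| = 0.0269 per USD (in CAD)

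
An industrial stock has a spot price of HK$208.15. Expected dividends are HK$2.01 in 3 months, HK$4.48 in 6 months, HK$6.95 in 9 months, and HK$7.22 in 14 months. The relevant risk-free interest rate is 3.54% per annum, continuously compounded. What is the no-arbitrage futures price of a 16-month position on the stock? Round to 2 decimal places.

HK$197.15

PV(dividends) I = 2.01·e^(−0.0354·3/12) + 4.48·e^(−0.0354·6/12) + 6.95·e^(−0.0354·9/12) + 7.22·e^(−0.0354·14/12)
I = 1.9923 + 4.4014 + 6.7679 + 6.9279 = 20.0895
F = (S − I)·e^(rT) = (208.15 − 20.0895) · e^(0.0354·16/12)
= 188.0605 · e^0.047200 = 188.0605 × 1.048332 = HK$197.15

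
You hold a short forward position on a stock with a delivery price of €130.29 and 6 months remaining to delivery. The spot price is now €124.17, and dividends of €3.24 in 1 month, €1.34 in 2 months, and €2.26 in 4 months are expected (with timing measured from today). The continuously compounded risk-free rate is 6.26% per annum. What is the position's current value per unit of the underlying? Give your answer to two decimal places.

€8.87

PV(remaining dividends) I = 3.24·e^(−0.0626·1/12) + 1.34·e^(−0.0626·2/12) + 2.26·e^(−0.0626·4/12) = 6.7626
Current forward F = (S − I)·e^(rT) = (124.17 − 6.7626)·e^(0.0626·6/12) = 117.4074 × 1.031795 = 121.1404
Value (long) = (F − K)·e^(−rT) = (121.1404 − 130.29) × 0.969185 = -8.8677
Short position value = −(long value) = €8.87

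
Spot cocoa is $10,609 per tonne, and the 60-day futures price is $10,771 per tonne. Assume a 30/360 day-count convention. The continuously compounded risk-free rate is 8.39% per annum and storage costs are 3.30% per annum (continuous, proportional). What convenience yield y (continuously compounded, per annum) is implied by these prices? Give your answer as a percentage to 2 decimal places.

2.60%

F = S·e^((r+u−y)T) ⇒ (r+u−y) = ln(F/S)/T
ln(10771/10609) = 0.015155; /T ⇒ 0.090930
y = r + u − ln(F/S)/T = 0.0839 + 0.0330 − 0.090930 = 0.025970
y = 2.60%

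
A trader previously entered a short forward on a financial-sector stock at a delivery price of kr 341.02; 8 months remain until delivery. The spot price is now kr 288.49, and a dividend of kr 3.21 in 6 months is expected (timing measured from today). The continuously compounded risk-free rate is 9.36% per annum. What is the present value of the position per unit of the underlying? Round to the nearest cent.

kr 34.96

PV(remaining dividends) I = 3.21·e^(−0.0936·6/12) = 3.0632
Current forward F = (S − I)·e^(rT) = (288.49 − 3.0632)·e^(0.0936·8/12) = 285.4268 × 1.064388 = 303.8049
Value (long) = (F − K)·e^(−rT) = (303.8049 − 341.02) × 0.939507 = -34.9638
Short position value = −(long value) = kr 34.96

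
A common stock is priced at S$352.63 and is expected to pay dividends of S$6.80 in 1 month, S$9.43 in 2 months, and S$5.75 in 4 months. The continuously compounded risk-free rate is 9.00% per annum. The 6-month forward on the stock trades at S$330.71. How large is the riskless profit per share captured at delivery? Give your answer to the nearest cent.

PV(dividends) I = 6.80·e^(−0.0900·1/12) + 9.43·e^(−0.0900·2/12) + 5.75·e^(−0.0900·4/12) = 21.6189
Fair forward F* = (S − I)·e^(rT) = (352.63 − 21.6189)·e^0.045000 = 331.0111 × 1.046028 = 346.2469
Market S$330.71 < fair 346.2469: forward underpriced → reverse cash-and-carry (short the stock, invest proceeds at r, pay the dividends, go long the forward).
Profit at T = |F_mkt − F*| = |330.71 − 346.2469| = S$15.54 per share

S$15.54 per share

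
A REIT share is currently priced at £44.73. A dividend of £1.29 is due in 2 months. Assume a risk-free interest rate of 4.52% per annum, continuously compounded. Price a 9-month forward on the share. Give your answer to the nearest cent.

PV(dividends) I = 1.29·e^(−0.0452·2/12)
I = 1.2803
F = (S − I)·e^(rT) = (44.73 − 1.2803) · e^(0.0452·9/12)
= 43.4497 · e^0.033900 = 43.4497 × 1.034481 = £44.95

£44.95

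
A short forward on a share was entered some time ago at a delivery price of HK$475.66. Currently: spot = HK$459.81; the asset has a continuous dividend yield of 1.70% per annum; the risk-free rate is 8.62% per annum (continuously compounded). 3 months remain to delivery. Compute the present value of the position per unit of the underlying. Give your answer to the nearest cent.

Current fair forward for the remaining 3 months: F = S·e^((r − q)·T), (r − q) = 0.0862 − 0.0170 = 0.0692
F = 459.81 · e^(0.0692 × 3/12) = 459.81 × 1.017451 = 467.8341
Value of long forward = (F − K)·e^(−rT) = (467.8341 − 475.66) · e^(−0.0862·3/12)
= -7.8259 × 0.978681 = -7.66
Short position value = −(long value) = HK$7.66

HK$7.66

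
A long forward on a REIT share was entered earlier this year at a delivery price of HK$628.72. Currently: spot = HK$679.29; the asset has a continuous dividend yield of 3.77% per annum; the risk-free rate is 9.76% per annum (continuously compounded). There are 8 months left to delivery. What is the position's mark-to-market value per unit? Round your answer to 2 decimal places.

HK$73.32

Current fair forward for the remaining 8 months: F = S·e^((r − q)·T), (r − q) = 0.0976 − 0.0377 = 0.0599
F = 679.29 · e^(0.0599 × 8/12) = 679.29 × 1.040741 = 706.9650
Value of long forward = (F − K)·e^(−rT) = (706.9650 − 628.72) · e^(−0.0976·8/12)
= 78.2450 × 0.937005 = 73.32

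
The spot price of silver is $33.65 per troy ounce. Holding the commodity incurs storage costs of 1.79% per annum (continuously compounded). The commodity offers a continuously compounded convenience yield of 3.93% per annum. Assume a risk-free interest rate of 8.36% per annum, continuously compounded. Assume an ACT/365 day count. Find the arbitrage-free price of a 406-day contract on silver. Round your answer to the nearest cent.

$36.06 per troy ounce

Net carry = r + u − y = 0.0836 + 0.0179 − 0.0393 = 0.0622
F = S·e^((r+u−y)T) = 33.65 · e^(0.0622 × 406/365) = 33.65 · e^0.069187
= 33.65 × 1.071637 = $36.06 per troy ounce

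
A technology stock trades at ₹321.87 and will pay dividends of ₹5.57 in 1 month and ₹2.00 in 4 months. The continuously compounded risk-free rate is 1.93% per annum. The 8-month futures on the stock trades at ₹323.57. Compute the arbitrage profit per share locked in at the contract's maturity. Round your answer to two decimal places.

₹5.18 per share

PV(dividends) I = 5.57·e^(−0.0193·1/12) + 2.00·e^(−0.0193·4/12) = 7.5482
Fair futures F* = (S − I)·e^(rT) = (321.87 − 7.5482)·e^0.012867 = 314.3218 × 1.012950 = 318.3923
Market ₹323.57 > fair 318.3923: forward overpriced → cash-and-carry (borrow at r, buy the stock and collect the dividends, short the forward).
Profit at T = |F_mkt − F*| = |323.57 − 318.3923| = ₹5.18 per share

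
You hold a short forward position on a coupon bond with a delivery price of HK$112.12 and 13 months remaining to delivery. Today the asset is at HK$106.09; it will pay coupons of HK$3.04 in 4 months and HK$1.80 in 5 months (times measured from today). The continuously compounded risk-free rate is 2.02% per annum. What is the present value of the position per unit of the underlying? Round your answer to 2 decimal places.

PV(remaining coupons) I = 3.04·e^(−0.0202·4/12) + 1.80·e^(−0.0202·5/12) = 4.8045
Current forward F = (S − I)·e^(rT) = (106.09 − 4.8045)·e^(0.0202·13/12) = 101.2855 × 1.022125 = 103.5264
Value (long) = (F − K)·e^(−rT) = (103.5264 − 112.12) × 0.978354 = -8.4076
Short position value = −(long value) = HK$8.41

HK$8.41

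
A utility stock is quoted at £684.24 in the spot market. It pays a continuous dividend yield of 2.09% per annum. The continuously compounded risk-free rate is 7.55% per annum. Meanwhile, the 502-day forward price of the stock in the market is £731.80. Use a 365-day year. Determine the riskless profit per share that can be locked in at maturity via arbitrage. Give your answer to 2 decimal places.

Fair forward: F* = S·e^(carry·T), with carry = (r − q) = 0.0755 − 0.0209 = 0.0546
F* = 684.24 · e^(0.0546 × 502/365) = 684.24 · e^0.075094 = 684.24 × 1.077985 = £737.6005
Market £731.80 < fair £737.6005: forward underpriced → reverse cash-and-carry (short spot, go long the forward).
At maturity, profit = |F_mkt − F*| = |731.80 − 737.6005| = £5.80 per share

£5.80 per share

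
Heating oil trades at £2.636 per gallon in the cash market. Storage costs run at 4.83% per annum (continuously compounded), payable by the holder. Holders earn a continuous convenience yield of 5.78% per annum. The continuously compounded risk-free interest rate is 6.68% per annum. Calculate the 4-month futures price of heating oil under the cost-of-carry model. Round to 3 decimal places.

Net carry = r + u − y = 0.0668 + 0.0483 − 0.0578 = 0.0573
F = S·e^((r+u−y)T) = 2.636 · e^(0.0573 × 4/12) = 2.636 · e^0.019100
= 2.636 × 1.019284 = £2.687 per gallon

£2.687 per gallon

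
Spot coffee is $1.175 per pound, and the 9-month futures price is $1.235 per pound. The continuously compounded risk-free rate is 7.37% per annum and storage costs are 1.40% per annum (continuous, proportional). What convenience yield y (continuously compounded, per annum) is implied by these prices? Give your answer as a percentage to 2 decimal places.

F = S·e^((r+u−y)T) ⇒ (r+u−y) = ln(F/S)/T
ln(1.235/1.175) = 0.049803; /T ⇒ 0.066404
y = r + u − ln(F/S)/T = 0.0737 + 0.0140 − 0.066404 = 0.021296
y = 2.13%

2.13%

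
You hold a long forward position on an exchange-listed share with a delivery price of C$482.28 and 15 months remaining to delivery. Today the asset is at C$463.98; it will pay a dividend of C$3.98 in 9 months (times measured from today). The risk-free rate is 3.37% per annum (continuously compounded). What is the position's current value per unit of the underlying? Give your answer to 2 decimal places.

-C$2.29

PV(remaining dividends) I = 3.98·e^(−0.0337·9/12) = 3.8807
Current forward F = (S − I)·e^(rT) = (463.98 − 3.8807)·e^(0.0337·15/12) = 460.0993 × 1.043025 = 479.8951
Value (long) = (F − K)·e^(−rT) = (479.8951 − 482.28) × 0.958750 = -2.2865
Value = -C$2.29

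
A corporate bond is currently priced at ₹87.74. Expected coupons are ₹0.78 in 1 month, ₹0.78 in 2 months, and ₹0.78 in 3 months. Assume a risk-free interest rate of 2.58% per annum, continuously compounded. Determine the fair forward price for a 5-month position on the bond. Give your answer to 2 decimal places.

₹86.33

PV(coupons) I = 0.78·e^(−0.0258·1/12) + 0.78·e^(−0.0258·2/12) + 0.78·e^(−0.0258·3/12)
I = 0.7783 + 0.7767 + 0.7750 = 2.3300
F = (S − I)·e^(rT) = (87.74 − 2.3300) · e^(0.0258·5/12)
= 85.4100 · e^0.010750 = 85.4100 × 1.010808 = ₹86.33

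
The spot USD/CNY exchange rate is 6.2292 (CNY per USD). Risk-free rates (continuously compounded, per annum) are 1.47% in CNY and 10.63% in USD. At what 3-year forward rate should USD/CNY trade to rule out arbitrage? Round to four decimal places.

F = S·e^((r_CNY − r_USD)T) = 6.2292 · e^((0.0147 − 0.1063) × 3)
= 6.2292 · e^-0.274800 = 6.2292 × 0.759724
F = 4.7325 CNY per USD

4.7325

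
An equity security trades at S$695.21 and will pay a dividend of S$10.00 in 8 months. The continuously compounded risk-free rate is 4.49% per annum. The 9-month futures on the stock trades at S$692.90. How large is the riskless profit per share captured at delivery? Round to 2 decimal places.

PV(dividends) I = 10.00·e^(−0.0449·8/12) = 9.7051
Fair futures F* = (S − I)·e^(rT) = (695.21 − 9.7051)·e^0.033675 = 685.5049 × 1.034248 = 708.9821
Market S$692.90 < fair 708.9821: forward underpriced → reverse cash-and-carry (short the stock, invest proceeds at r, pay the dividends, go long the forward).
Profit at T = |F_mkt − F*| = |692.90 − 708.9821| = S$16.08 per share

S$16.08 per share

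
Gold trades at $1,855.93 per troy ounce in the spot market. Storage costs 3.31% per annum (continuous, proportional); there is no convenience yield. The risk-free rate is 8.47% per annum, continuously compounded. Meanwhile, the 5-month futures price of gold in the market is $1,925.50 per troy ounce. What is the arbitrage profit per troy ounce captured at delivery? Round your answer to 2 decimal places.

$23.80 per troy ounce

Fair futures: F* = S·e^(carry·T), with carry = (r + u) = 0.0847 + 0.0331 = 0.1178
F* = 1855.93 · e^(0.1178 × 5/12) = 1855.93 · e^0.04908333 = 1855.93 × 1.05030787 = $1949.2979
Market $1925.50 < fair $1949.2979: forward underpriced → reverse cash-and-carry (short spot, go long the forward).
At maturity, profit = |F_mkt − F*| = |1925.50 − 1949.2979| = $23.80 per troy ounce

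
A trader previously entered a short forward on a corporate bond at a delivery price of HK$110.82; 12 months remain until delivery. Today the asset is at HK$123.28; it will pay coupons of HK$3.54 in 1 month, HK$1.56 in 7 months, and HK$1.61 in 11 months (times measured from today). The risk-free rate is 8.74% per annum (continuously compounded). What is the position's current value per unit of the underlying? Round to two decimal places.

-HK$15.25

PV(remaining coupons) I = 3.54·e^(−0.0874·1/12) + 1.56·e^(−0.0874·7/12) + 1.61·e^(−0.0874·11/12) = 6.4828
Current forward F = (S − I)·e^(rT) = (123.28 − 6.4828)·e^(0.0874·12/12) = 116.7972 × 1.091333 = 127.4646
Value (long) = (F − K)·e^(−rT) = (127.4646 − 110.82) × 0.916310 = 15.2516
Short position value = −(long value) = -HK$15.25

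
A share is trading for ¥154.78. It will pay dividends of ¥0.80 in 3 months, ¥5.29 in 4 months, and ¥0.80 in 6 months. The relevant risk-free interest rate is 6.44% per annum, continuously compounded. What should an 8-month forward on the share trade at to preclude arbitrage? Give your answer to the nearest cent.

¥154.53

PV(dividends) I = 0.80·e^(−0.0644·3/12) + 5.29·e^(−0.0644·4/12) + 0.80·e^(−0.0644·6/12)
I = 0.7872 + 5.1777 + 0.7747 = 6.7396
F = (S − I)·e^(rT) = (154.78 − 6.7396) · e^(0.0644·8/12)
= 148.0404 · e^0.042933 = 148.0404 × 1.043868 = ¥154.53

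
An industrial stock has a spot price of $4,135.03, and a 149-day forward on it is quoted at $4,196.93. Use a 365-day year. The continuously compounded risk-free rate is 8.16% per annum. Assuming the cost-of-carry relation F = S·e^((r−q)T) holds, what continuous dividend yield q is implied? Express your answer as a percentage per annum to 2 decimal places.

From F = S·e^((r−q)T): (r − q) = ln(F/S)/T
ln(4196.93/4135.03) = ln(1.014970) = 0.014859
(r − q) = 0.014859 / (149/365) = 0.036400
q = r − ln(F/S)/T = 0.0816 − 0.036400 = 0.045200
q = 4.52%

4.52%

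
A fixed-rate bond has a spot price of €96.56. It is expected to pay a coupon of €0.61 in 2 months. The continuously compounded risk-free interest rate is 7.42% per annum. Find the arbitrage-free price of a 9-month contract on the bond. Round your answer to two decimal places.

PV(coupons) I = 0.61·e^(−0.0742·2/12)
I = 0.6025
F = (S − I)·e^(rT) = (96.56 − 0.6025) · e^(0.0742·9/12)
= 95.9575 · e^0.055650 = 95.9575 × 1.057228 = €101.45

€101.45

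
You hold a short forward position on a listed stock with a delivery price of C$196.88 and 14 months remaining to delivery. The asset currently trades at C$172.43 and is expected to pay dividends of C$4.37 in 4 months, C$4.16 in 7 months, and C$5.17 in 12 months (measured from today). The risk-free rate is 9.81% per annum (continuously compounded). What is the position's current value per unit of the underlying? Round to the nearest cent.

C$16.00

PV(remaining dividends) I = 4.37·e^(−0.0981·4/12) + 4.16·e^(−0.0981·7/12) + 5.17·e^(−0.0981·12/12) = 12.8449
Current forward F = (S − I)·e^(rT) = (172.43 − 12.8449)·e^(0.0981·14/12) = 159.5851 × 1.121257 = 178.9359
Value (long) = (F − K)·e^(−rT) = (178.9359 − 196.88) × 0.891857 = -16.0036
Short position value = −(long value) = C$16.00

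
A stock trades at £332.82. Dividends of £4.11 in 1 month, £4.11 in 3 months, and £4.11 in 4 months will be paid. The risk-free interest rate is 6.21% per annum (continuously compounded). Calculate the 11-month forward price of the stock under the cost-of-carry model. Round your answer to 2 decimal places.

PV(dividends) I = 4.11·e^(−0.0621·1/12) + 4.11·e^(−0.0621·3/12) + 4.11·e^(−0.0621·4/12)
I = 4.0888 + 4.0467 + 4.0258 = 12.1613
F = (S − I)·e^(rT) = (332.82 − 12.1613) · e^(0.0621·11/12)
= 320.6587 · e^0.056925 = 320.6587 × 1.058576 = £339.44

£339.44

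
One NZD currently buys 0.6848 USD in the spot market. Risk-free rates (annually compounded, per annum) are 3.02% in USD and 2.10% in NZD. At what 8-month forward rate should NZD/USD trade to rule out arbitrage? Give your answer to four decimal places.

0.6889

By covered interest parity, F = S · (1+r_USD)^T / (1+r_NZD)^T
= 0.6848 × 1.020033 / 1.013951 = 0.6848 × 1.005998
F = 0.6889 USD per NZD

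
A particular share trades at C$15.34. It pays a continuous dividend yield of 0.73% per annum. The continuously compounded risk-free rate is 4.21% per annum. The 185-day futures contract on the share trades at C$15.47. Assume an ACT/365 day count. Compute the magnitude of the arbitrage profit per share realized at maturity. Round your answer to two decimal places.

C$0.14 per share

Fair futures: F* = S·e^(carry·T), with carry = (r − q) = 0.0421 − 0.0073 = 0.0348
F* = 15.34 · e^(0.0348 × 185/365) = 15.34 · e^0.017638 = 15.34 × 1.017794 = C$15.6130
Market C$15.47 < fair C$15.6130: forward underpriced → reverse cash-and-carry (short spot, go long the forward).
At maturity, profit = |F_mkt − F*| = |15.47 − 15.6130| = C$0.14 per share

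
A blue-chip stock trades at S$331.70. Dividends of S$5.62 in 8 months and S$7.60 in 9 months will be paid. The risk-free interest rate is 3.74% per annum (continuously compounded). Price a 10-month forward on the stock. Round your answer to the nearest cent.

S$328.92

PV(dividends) I = 5.62·e^(−0.0374·8/12) + 7.60·e^(−0.0374·9/12)
I = 5.4816 + 7.3898 = 12.8714
F = (S − I)·e^(rT) = (331.70 − 12.8714) · e^(0.0374·10/12)
= 318.8286 · e^0.031167 = 318.8286 × 1.031658 = S$328.92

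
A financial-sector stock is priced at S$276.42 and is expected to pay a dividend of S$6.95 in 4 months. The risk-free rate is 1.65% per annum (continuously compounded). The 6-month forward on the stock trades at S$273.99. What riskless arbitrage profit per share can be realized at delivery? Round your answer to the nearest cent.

PV(dividends) I = 6.95·e^(−0.0165·4/12) = 6.9119
Fair forward F* = (S − I)·e^(rT) = (276.42 − 6.9119)·e^0.008250 = 269.5081 × 1.008284 = 271.7407
Market S$273.99 > fair 271.7407: forward overpriced → cash-and-carry (borrow at r, buy the stock and collect the dividends, short the forward).
Profit at T = |F_mkt − F*| = |273.99 − 271.7407| = S$2.25 per share

S$2.25 per share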